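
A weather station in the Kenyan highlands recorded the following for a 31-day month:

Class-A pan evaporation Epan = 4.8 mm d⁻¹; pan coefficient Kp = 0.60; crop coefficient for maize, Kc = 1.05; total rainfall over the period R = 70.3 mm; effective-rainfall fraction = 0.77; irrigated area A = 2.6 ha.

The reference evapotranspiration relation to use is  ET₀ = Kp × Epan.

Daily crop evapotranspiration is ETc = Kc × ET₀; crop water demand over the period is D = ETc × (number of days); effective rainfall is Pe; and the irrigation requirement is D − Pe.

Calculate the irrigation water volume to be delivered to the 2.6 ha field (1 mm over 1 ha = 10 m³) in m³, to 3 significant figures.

ET₀ = 0.60 × 4.8 = 2.8800 mm/d
ETc = Kc × ET₀ = 1.05 × 2.8800 = 3.0240 mm/d
Crop demand D = ETc × 31 d = 3.0240 × 31 = 93.744 mm
Pe = 0.77 × 70.3 = 54.131 mm
D − Pe = 93.744 − 54.131 = 39.613 mm
Volume = 39.613 mm × 2.6 ha × 10 = 1029.9 m³

1030 m³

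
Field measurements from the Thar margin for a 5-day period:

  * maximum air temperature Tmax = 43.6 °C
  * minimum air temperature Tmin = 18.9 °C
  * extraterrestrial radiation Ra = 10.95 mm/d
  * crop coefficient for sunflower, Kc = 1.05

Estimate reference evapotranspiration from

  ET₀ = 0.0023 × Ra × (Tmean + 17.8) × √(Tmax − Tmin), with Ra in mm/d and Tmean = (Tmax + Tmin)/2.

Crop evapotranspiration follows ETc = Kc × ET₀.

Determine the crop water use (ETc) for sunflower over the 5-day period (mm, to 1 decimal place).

Tmean = (43.6 + 18.9)/2 = 31.25 °C
ET₀ = 0.0023 × 10.95 × (31.25 + 17.8) × √24.7 = 0.0023 × 10.95 × 49.05 × 4.9699 = 6.1394 mm/d
ETc = Kc × ET₀ = 1.05 × 6.1394 = 6.4464 mm/d
Over 5 days: 6.4464 × 5 = 32.232 mm

32.2 mm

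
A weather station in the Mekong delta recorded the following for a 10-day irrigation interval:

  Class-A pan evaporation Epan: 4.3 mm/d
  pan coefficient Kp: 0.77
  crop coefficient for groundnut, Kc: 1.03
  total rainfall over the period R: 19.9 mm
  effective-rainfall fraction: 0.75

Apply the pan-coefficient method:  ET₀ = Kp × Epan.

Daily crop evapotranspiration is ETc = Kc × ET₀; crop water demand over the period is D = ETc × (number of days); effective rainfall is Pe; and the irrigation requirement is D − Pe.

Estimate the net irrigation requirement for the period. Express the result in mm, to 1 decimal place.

ET₀ = 0.77 × 4.3 = 3.3110 mm/d
ETc = Kc × ET₀ = 1.03 × 3.3110 = 3.4103 mm/d
Crop demand D = ETc × 10 d = 3.4103 × 10 = 34.103 mm
Pe = 0.75 × 19.9 = 14.925 mm
D − Pe = 34.103 − 14.925 = 19.178 mm

19.2 mm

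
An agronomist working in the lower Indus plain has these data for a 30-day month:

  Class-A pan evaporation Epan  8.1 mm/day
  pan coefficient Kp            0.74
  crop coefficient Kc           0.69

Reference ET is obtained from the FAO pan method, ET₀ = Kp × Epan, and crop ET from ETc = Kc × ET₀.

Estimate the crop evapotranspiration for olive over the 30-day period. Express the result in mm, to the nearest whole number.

124 mm

ET₀ = 0.74 × 8.1 = 5.9940 mm/d
ETc = Kc × ET₀ = 0.69 × 5.9940 = 4.1359 mm/d
Over 30 days: 4.1359 × 30 = 124.077 mm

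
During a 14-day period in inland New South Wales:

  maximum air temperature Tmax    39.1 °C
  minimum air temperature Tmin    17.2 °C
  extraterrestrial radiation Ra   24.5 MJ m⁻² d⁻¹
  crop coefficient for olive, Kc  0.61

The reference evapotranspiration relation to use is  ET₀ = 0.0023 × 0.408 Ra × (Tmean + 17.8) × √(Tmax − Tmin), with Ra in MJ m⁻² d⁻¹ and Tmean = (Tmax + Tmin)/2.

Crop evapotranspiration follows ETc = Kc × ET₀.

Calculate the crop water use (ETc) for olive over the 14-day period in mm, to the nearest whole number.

42 mm

Tmean = (39.1 + 17.2)/2 = 28.15 °C
0.408 Ra = 0.408 × 24.5 = 9.9960 mm/d equivalent
ET₀ = 0.0023 × 9.9960 × (28.15 + 17.8) × √21.9 = 0.0023 × 9.9960 × 45.95 × 4.6797 = 4.9438 mm/d
ETc = Kc × ET₀ = 0.61 × 4.9438 = 3.0157 mm/d
Over 14 days: 3.0157 × 14 = 42.220 mm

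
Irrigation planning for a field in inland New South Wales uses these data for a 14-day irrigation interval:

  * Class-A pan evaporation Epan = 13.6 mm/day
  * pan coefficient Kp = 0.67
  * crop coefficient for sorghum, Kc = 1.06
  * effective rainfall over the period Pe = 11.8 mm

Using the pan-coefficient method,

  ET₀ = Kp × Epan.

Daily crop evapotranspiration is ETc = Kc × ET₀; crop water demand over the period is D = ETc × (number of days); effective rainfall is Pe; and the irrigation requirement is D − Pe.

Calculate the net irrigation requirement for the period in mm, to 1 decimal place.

ET₀ = 0.67 × 13.6 = 9.1120 mm/d
ETc = Kc × ET₀ = 1.06 × 9.1120 = 9.6587 mm/d
Crop demand D = ETc × 14 d = 9.6587 × 14 = 135.222 mm
D − Pe = 135.222 − 11.8 = 123.422 mm

123.4 mm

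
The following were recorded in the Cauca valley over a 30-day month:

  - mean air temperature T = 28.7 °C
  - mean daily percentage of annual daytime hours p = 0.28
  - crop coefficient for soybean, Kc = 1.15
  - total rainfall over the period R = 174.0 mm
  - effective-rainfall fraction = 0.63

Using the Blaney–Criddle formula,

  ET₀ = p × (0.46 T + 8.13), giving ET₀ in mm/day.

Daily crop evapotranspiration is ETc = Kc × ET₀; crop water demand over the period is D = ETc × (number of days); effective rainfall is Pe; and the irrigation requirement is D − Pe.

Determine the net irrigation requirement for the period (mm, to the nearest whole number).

ET₀ = 0.28 × (0.46 × 28.7 + 8.13) = 0.28 × 21.332 = 5.9730 mm/d
ETc = Kc × ET₀ = 1.15 × 5.9730 = 6.8690 mm/d
Crop demand D = ETc × 30 d = 6.8690 × 30 = 206.070 mm
Pe = 0.63 × 174.0 = 109.620 mm
D − Pe = 206.070 − 109.620 = 96.450 mm

96 mm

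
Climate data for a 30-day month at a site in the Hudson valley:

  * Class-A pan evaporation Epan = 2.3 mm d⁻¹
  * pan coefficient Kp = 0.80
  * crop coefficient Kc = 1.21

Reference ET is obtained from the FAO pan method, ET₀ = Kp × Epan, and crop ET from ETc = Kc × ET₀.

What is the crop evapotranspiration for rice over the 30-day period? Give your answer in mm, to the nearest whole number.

ET₀ = 0.80 × 2.3 = 1.8400 mm/d
ETc = Kc × ET₀ = 1.21 × 1.8400 = 2.2264 mm/d
Over 30 days: 2.2264 × 30 = 66.792 mm

67 mm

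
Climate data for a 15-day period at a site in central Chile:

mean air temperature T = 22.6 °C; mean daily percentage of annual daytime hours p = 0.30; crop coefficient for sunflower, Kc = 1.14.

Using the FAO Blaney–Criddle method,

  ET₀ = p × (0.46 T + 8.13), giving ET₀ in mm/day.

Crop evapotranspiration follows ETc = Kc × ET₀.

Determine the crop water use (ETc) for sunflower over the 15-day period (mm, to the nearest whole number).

ET₀ = 0.30 × (0.46 × 22.6 + 8.13) = 0.30 × 18.526 = 5.5578 mm/d
ETc = Kc × ET₀ = 1.14 × 5.5578 = 6.3359 mm/d
Over 15 days: 6.3359 × 15 = 95.039 mm

95 mm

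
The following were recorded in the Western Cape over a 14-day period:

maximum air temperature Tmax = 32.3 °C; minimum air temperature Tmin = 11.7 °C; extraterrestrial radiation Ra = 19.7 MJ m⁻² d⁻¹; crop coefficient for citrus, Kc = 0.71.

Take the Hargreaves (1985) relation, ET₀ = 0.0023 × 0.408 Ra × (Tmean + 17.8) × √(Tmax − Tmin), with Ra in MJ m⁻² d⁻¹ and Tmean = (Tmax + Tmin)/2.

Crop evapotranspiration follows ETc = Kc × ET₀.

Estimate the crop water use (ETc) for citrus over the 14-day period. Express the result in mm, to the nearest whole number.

33 mm

Tmean = (32.3 + 11.7)/2 = 22.00 °C
0.408 Ra = 0.408 × 19.7 = 8.0376 mm/d equivalent
ET₀ = 0.0023 × 8.0376 × (22.00 + 17.8) × √20.6 = 0.0023 × 8.0376 × 39.80 × 4.5387 = 3.3394 mm/d
ETc = Kc × ET₀ = 0.71 × 3.3394 = 2.3710 mm/d
Over 14 days: 2.3710 × 14 = 33.194 mm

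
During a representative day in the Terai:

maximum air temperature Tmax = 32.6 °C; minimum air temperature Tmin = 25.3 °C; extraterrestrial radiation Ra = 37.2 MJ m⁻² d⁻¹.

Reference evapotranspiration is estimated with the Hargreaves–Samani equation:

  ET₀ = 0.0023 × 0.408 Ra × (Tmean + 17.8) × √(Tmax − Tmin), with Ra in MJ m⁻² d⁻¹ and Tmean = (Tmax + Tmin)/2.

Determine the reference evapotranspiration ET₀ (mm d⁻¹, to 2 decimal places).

Tmean = (32.6 + 25.3)/2 = 28.95 °C
0.408 Ra = 0.408 × 37.2 = 15.1776 mm/d equivalent
ET₀ = 0.0023 × 15.1776 × (28.95 + 17.8) × √7.3 = 0.0023 × 15.1776 × 46.75 × 2.7019 = 4.4094 mm/d

4.41 mm d⁻¹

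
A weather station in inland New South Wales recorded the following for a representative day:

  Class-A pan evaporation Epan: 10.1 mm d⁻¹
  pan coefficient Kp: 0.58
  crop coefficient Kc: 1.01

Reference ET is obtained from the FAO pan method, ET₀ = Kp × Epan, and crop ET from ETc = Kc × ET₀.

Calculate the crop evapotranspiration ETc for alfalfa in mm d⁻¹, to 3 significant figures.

ET₀ = 0.58 × 10.1 = 5.8580 mm/d
ETc = Kc × ET₀ = 1.01 × 5.8580 = 5.9166 mm/d

5.92 mm d⁻¹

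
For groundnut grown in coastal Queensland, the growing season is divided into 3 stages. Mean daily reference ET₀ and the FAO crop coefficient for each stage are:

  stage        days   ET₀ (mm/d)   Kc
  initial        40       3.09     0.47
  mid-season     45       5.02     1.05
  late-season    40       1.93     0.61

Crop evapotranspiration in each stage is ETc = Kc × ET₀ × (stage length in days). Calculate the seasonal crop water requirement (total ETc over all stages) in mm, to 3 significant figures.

initial: 0.47 × 3.09 × 40 = 58.09 mm
mid-season: 1.05 × 5.02 × 45 = 237.20 mm
late-season: 0.61 × 1.93 × 40 = 47.09 mm
Seasonal total = 342.38 mm

342 mm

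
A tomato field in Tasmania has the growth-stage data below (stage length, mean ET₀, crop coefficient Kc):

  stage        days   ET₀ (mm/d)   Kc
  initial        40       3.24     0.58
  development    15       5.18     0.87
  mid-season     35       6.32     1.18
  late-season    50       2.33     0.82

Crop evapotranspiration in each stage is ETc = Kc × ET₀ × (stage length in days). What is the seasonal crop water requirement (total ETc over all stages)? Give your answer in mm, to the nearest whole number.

initial: 0.58 × 3.24 × 40 = 75.17 mm
development: 0.87 × 5.18 × 15 = 67.60 mm
mid-season: 1.18 × 6.32 × 35 = 261.02 mm
late-season: 0.82 × 2.33 × 50 = 95.53 mm
Seasonal total = 499.32 mm

499 mm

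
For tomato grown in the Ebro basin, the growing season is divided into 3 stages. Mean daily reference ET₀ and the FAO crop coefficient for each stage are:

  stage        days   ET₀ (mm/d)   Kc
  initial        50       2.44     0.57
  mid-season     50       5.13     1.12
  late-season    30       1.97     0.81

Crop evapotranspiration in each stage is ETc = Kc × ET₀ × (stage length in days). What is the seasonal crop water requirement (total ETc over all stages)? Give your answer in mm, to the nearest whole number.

405 mm

initial: 0.57 × 2.44 × 50 = 69.54 mm
mid-season: 1.12 × 5.13 × 50 = 287.28 mm
late-season: 0.81 × 1.97 × 30 = 47.87 mm
Seasonal total = 404.69 mm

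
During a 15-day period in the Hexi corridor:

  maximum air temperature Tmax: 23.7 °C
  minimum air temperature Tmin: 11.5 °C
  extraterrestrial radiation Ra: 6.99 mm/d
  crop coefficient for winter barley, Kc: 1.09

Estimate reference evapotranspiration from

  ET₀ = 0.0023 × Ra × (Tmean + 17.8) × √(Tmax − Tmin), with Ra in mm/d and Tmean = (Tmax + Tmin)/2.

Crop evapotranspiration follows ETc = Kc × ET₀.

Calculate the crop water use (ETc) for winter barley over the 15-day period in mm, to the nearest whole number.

33 mm

Tmean = (23.7 + 11.5)/2 = 17.60 °C
ET₀ = 0.0023 × 6.99 × (17.60 + 17.8) × √12.2 = 0.0023 × 6.99 × 35.40 × 3.4928 = 1.9878 mm/d
ETc = Kc × ET₀ = 1.09 × 1.9878 = 2.1667 mm/d
Over 15 days: 2.1667 × 15 = 32.501 mm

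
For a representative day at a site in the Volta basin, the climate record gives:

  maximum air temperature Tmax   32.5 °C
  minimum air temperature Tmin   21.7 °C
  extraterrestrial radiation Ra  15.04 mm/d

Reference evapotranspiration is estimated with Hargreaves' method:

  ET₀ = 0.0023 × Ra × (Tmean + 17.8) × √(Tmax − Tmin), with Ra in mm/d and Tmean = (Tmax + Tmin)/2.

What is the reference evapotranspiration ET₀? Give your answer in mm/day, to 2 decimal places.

Tmean = (32.5 + 21.7)/2 = 27.10 °C
ET₀ = 0.0023 × 15.04 × (27.10 + 17.8) × √10.8 = 0.0023 × 15.04 × 44.90 × 3.2863 = 5.1042 mm/d

5.10 mm/day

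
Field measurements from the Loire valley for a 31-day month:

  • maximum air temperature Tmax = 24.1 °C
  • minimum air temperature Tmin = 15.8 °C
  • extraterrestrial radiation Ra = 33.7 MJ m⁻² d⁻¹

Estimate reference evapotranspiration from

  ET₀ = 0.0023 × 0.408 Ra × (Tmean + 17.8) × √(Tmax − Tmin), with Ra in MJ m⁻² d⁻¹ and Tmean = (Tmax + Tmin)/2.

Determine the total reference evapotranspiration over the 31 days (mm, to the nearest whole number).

Tmean = (24.1 + 15.8)/2 = 19.95 °C
0.408 Ra = 0.408 × 33.7 = 13.7496 mm/d equivalent
ET₀ = 0.0023 × 13.7496 × (19.95 + 17.8) × √8.3 = 0.0023 × 13.7496 × 37.75 × 2.8810 = 3.4394 mm/d
Over 31 days: 3.4394 × 31 = 106.621 mm

107 mm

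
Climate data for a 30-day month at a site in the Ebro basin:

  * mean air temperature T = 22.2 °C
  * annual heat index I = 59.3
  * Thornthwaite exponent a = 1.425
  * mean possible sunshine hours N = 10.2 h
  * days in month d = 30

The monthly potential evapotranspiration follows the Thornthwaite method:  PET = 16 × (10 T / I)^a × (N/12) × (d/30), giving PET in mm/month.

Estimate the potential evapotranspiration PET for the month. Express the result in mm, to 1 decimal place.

89.2 mm

10T/I = 10 × 22.2 / 59.3 = 3.7437
(10T/I)^a = 3.7437^1.425 = 6.5608
Uncorrected PET = 16 × 6.5608 = 104.973 mm
Correction = (N/12)(d/30) = (10.2/12)(30/30) = 0.8500
PET = 104.973 × 0.8500 = 89.227 mm/month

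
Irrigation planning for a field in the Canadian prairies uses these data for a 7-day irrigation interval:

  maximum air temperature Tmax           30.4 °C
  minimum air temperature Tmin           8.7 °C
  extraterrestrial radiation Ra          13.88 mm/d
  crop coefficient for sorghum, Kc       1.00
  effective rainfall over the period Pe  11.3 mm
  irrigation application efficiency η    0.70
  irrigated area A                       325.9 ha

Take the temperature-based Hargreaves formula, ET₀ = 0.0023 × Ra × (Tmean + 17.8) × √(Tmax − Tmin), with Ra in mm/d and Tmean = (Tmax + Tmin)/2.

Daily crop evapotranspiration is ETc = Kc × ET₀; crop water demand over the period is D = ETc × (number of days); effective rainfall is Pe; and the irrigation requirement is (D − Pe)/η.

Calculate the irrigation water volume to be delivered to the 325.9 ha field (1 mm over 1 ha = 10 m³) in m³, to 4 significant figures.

Tmean = (30.4 + 8.7)/2 = 19.55 °C
ET₀ = 0.0023 × 13.88 × (19.55 + 17.8) × √21.7 = 0.0023 × 13.88 × 37.35 × 4.6583 = 5.5544 mm/d
ETc = Kc × ET₀ = 1.00 × 5.5544 = 5.5544 mm/d
Crop demand D = ETc × 7 d = 5.5544 × 7 = 38.881 mm
D − Pe = 38.881 − 11.3 = 27.581 mm
Gross irrigation = 27.581 / 0.70 = 39.401 mm
Volume = 39.401 mm × 325.9 ha × 10 = 128407.9 m³

128400 m³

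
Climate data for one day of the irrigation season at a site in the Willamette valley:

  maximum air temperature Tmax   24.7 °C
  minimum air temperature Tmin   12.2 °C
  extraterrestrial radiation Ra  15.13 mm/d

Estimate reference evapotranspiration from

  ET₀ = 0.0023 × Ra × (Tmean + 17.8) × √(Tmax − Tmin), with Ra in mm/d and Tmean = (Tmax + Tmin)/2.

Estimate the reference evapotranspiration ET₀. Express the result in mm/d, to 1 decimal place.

Tmean = (24.7 + 12.2)/2 = 18.45 °C
ET₀ = 0.0023 × 15.13 × (18.45 + 17.8) × √12.5 = 0.0023 × 15.13 × 36.25 × 3.5355 = 4.4599 mm/d

4.5 mm/d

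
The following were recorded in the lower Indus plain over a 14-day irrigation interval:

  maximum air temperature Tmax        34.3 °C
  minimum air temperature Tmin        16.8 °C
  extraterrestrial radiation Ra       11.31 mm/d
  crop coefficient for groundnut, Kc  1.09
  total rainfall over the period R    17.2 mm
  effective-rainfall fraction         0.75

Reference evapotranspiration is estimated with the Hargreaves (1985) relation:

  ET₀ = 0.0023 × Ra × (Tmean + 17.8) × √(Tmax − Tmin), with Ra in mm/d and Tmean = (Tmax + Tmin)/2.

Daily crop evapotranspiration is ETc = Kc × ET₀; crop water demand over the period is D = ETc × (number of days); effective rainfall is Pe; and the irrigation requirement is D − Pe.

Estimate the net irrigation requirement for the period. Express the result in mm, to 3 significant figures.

59.1 mm

Tmean = (34.3 + 16.8)/2 = 25.55 °C
ET₀ = 0.0023 × 11.31 × (25.55 + 17.8) × √17.5 = 0.0023 × 11.31 × 43.35 × 4.1833 = 4.7174 mm/d
ETc = Kc × ET₀ = 1.09 × 4.7174 = 5.1420 mm/d
Crop demand D = ETc × 14 d = 5.1420 × 14 = 71.988 mm
Pe = 0.75 × 17.2 = 12.900 mm
D − Pe = 71.988 − 12.900 = 59.088 mm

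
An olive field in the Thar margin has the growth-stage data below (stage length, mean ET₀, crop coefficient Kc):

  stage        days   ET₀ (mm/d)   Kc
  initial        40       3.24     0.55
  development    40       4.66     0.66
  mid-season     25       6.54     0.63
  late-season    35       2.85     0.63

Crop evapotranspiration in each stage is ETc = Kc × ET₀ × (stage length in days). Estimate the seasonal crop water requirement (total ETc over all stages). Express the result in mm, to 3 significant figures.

initial: 0.55 × 3.24 × 40 = 71.28 mm
development: 0.66 × 4.66 × 40 = 123.02 mm
mid-season: 0.63 × 6.54 × 25 = 103.01 mm
late-season: 0.63 × 2.85 × 35 = 62.84 mm
Seasonal total = 360.15 mm

360 mm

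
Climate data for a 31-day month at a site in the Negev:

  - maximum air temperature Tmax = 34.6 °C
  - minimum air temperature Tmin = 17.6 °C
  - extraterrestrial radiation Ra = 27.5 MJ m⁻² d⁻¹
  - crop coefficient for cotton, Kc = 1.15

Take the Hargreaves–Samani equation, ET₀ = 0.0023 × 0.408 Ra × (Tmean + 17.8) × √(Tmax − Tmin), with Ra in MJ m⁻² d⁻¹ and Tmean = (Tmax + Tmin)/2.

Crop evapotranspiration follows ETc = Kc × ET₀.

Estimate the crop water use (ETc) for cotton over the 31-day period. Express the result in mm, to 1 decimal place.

Tmean = (34.6 + 17.6)/2 = 26.10 °C
0.408 Ra = 0.408 × 27.5 = 11.2200 mm/d equivalent
ET₀ = 0.0023 × 11.2200 × (26.10 + 17.8) × √17.0 = 0.0023 × 11.2200 × 43.90 × 4.1231 = 4.6710 mm/d
ETc = Kc × ET₀ = 1.15 × 4.6710 = 5.3717 mm/d
Over 31 days: 5.3717 × 31 = 166.523 mm

166.5 mm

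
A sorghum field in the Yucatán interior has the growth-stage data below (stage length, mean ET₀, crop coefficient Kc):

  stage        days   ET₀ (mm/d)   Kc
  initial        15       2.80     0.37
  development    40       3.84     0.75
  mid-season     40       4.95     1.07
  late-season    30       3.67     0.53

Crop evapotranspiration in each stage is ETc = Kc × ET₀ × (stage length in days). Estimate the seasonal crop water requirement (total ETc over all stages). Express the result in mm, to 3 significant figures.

initial: 0.37 × 2.80 × 15 = 15.54 mm
development: 0.75 × 3.84 × 40 = 115.20 mm
mid-season: 1.07 × 4.95 × 40 = 211.86 mm
late-season: 0.53 × 3.67 × 30 = 58.35 mm
Seasonal total = 400.95 mm

401 mm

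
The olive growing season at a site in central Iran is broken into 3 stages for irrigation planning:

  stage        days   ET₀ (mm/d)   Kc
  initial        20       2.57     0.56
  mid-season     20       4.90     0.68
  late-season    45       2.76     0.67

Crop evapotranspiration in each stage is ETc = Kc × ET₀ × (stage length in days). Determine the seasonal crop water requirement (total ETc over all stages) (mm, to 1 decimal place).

178.6 mm

initial: 0.56 × 2.57 × 20 = 28.78 mm
mid-season: 0.68 × 4.90 × 20 = 66.64 mm
late-season: 0.67 × 2.76 × 45 = 83.21 mm
Seasonal total = 178.63 mm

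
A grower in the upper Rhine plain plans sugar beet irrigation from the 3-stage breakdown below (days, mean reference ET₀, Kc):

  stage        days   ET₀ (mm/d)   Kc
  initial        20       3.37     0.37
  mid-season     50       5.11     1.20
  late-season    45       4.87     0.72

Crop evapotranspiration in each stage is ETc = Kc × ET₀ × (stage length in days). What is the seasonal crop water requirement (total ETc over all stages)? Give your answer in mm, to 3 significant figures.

489 mm

initial: 0.37 × 3.37 × 20 = 24.94 mm
mid-season: 1.20 × 5.11 × 50 = 306.60 mm
late-season: 0.72 × 4.87 × 45 = 157.79 mm
Seasonal total = 489.33 mm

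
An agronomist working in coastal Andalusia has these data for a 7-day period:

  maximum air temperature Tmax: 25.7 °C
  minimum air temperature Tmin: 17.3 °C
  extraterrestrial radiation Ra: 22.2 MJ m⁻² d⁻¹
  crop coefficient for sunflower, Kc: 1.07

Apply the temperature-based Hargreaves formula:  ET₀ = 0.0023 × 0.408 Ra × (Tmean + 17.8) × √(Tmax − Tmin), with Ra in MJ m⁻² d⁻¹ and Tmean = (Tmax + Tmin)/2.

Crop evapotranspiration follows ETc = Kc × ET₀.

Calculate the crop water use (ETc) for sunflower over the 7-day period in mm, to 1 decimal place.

17.8 mm

Tmean = (25.7 + 17.3)/2 = 21.50 °C
0.408 Ra = 0.408 × 22.2 = 9.0576 mm/d equivalent
ET₀ = 0.0023 × 9.0576 × (21.50 + 17.8) × √8.4 = 0.0023 × 9.0576 × 39.30 × 2.8983 = 2.3729 mm/d
ETc = Kc × ET₀ = 1.07 × 2.3729 = 2.5390 mm/d
Over 7 days: 2.5390 × 7 = 17.773 mm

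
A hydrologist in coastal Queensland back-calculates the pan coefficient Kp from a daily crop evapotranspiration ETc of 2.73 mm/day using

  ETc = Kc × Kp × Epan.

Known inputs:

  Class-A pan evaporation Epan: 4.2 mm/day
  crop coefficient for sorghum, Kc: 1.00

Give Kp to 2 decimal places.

ETc = Kc × Kp × Epan  ⇒  Kp = ETc / (Kc × Epan)
Kp = 2.73 / (1.00 × 4.2) = 2.73 / 4.200 = 0.6500

0.65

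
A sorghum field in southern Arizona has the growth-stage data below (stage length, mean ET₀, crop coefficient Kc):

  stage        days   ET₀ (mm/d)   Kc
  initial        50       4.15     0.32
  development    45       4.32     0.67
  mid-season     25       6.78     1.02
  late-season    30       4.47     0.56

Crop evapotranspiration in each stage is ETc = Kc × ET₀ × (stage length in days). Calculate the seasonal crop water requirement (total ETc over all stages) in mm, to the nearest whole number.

initial: 0.32 × 4.15 × 50 = 66.40 mm
development: 0.67 × 4.32 × 45 = 130.25 mm
mid-season: 1.02 × 6.78 × 25 = 172.89 mm
late-season: 0.56 × 4.47 × 30 = 75.10 mm
Seasonal total = 444.64 mm

445 mm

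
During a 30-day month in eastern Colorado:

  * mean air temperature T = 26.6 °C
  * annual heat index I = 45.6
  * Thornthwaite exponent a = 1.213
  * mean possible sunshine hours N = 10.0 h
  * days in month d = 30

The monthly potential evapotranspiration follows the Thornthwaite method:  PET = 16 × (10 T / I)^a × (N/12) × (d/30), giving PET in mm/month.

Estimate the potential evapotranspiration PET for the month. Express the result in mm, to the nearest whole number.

10T/I = 10 × 26.6 / 45.6 = 5.8333
(10T/I)^a = 5.8333^1.213 = 8.4929
Uncorrected PET = 16 × 8.4929 = 135.886 mm
Correction = (N/12)(d/30) = (10.0/12)(30/30) = 0.8333
PET = 135.886 × 0.8333 = 113.234 mm/month

113 mm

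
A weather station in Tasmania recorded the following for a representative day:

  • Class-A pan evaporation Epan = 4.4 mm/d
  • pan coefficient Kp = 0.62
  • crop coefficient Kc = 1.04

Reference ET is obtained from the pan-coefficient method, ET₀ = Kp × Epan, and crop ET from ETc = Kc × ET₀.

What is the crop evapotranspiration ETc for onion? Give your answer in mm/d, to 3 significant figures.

ET₀ = 0.62 × 4.4 = 2.7280 mm/d
ETc = Kc × ET₀ = 1.04 × 2.7280 = 2.8371 mm/d

2.84 mm/d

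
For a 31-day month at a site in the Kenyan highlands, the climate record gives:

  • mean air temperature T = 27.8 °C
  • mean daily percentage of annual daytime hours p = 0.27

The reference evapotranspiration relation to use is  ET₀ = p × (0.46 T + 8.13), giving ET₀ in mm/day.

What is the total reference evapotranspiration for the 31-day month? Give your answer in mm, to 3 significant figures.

175 mm

ET₀ = 0.27 × (0.46 × 27.8 + 8.13) = 0.27 × 20.918 = 5.6479 mm/d
Monthly total = 5.6479 × 31 = 175.085 mm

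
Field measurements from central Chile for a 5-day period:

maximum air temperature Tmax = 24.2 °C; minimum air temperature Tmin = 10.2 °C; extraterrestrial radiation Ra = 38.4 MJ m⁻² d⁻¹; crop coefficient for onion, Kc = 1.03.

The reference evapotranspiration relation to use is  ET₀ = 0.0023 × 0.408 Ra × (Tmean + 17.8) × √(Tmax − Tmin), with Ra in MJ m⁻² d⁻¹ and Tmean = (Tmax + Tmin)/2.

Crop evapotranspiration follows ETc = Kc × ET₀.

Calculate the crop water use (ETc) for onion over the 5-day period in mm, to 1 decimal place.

Tmean = (24.2 + 10.2)/2 = 17.20 °C
0.408 Ra = 0.408 × 38.4 = 15.6672 mm/d equivalent
ET₀ = 0.0023 × 15.6672 × (17.20 + 17.8) × √14.0 = 0.0023 × 15.6672 × 35.00 × 3.7417 = 4.7191 mm/d
ETc = Kc × ET₀ = 1.03 × 4.7191 = 4.8607 mm/d
Over 5 days: 4.8607 × 5 = 24.304 mm

24.3 mm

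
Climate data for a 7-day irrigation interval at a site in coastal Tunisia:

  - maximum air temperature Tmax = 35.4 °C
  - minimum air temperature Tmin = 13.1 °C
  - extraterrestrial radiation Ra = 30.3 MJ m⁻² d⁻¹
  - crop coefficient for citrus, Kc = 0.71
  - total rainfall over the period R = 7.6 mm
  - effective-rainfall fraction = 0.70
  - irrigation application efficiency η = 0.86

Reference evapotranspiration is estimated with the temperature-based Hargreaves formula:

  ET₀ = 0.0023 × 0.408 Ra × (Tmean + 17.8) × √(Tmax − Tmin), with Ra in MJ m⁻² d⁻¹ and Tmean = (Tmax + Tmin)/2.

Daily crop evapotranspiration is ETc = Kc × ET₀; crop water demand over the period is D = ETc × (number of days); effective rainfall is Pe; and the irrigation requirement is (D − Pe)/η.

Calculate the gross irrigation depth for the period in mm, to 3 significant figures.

26.4 mm

Tmean = (35.4 + 13.1)/2 = 24.25 °C
0.408 Ra = 0.408 × 30.3 = 12.3624 mm/d equivalent
ET₀ = 0.0023 × 12.3624 × (24.25 + 17.8) × √22.3 = 0.0023 × 12.3624 × 42.05 × 4.7223 = 5.6461 mm/d
ETc = Kc × ET₀ = 0.71 × 5.6461 = 4.0087 mm/d
Crop demand D = ETc × 7 d = 4.0087 × 7 = 28.061 mm
Pe = 0.70 × 7.6 = 5.320 mm
D − Pe = 28.061 − 5.320 = 22.741 mm
Gross irrigation = 22.741 / 0.86 = 26.443 mm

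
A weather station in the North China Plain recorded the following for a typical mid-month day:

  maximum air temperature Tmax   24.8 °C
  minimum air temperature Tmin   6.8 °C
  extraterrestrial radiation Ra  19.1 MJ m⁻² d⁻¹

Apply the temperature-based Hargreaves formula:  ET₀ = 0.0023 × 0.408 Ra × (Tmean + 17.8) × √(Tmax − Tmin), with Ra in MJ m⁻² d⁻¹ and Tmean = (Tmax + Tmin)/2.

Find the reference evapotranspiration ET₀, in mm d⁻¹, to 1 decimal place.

2.6 mm d⁻¹

Tmean = (24.8 + 6.8)/2 = 15.80 °C
0.408 Ra = 0.408 × 19.1 = 7.7928 mm/d equivalent
ET₀ = 0.0023 × 7.7928 × (15.80 + 17.8) × √18.0 = 0.0023 × 7.7928 × 33.60 × 4.2426 = 2.5550 mm/d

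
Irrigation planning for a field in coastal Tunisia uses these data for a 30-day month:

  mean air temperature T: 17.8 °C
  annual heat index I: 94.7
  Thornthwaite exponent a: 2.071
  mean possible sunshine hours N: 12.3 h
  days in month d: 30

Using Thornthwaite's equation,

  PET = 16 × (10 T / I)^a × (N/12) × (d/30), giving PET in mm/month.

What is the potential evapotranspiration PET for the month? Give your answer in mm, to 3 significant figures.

60.6 mm

10T/I = 10 × 17.8 / 94.7 = 1.8796
(10T/I)^a = 1.8796^2.071 = 3.6948
Uncorrected PET = 16 × 3.6948 = 59.117 mm
Correction = (N/12)(d/30) = (12.3/12)(30/30) = 1.0250
PET = 59.117 × 1.0250 = 60.595 mm/month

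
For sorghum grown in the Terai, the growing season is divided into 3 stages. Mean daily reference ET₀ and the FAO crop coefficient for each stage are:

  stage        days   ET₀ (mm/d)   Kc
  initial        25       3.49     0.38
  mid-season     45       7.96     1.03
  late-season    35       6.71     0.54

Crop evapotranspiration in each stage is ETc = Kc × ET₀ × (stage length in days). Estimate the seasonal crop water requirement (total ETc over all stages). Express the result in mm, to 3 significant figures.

529 mm

initial: 0.38 × 3.49 × 25 = 33.16 mm
mid-season: 1.03 × 7.96 × 45 = 368.95 mm
late-season: 0.54 × 6.71 × 35 = 126.82 mm
Seasonal total = 528.93 mm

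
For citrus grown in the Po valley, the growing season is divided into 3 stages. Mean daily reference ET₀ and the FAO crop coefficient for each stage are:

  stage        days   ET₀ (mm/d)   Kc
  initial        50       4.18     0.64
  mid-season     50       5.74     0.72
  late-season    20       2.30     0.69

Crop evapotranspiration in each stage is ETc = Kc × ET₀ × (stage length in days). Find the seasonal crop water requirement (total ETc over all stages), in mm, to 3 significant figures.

372 mm

initial: 0.64 × 4.18 × 50 = 133.76 mm
mid-season: 0.72 × 5.74 × 50 = 206.64 mm
late-season: 0.69 × 2.30 × 20 = 31.74 mm
Seasonal total = 372.14 mm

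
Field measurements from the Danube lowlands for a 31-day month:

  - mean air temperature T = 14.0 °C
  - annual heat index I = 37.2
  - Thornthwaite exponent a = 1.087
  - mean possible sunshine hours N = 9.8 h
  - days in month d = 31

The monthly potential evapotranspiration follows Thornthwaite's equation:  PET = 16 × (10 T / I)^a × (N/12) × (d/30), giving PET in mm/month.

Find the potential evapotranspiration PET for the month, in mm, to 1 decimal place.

10T/I = 10 × 14.0 / 37.2 = 3.7634
(10T/I)^a = 3.7634^1.087 = 4.2233
Uncorrected PET = 16 × 4.2233 = 67.573 mm
Correction = (N/12)(d/30) = (9.8/12)(31/30) = 0.8439
PET = 67.573 × 0.8439 = 57.025 mm/month

57.0 mm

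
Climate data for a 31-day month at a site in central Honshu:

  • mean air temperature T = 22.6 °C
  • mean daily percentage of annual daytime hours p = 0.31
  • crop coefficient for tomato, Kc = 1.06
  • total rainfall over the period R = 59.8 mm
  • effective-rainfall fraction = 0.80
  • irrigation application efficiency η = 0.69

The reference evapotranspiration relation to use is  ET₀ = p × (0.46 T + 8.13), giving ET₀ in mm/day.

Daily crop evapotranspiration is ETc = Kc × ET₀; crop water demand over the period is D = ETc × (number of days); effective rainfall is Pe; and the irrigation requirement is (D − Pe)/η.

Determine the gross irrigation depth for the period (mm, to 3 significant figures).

ET₀ = 0.31 × (0.46 × 22.6 + 8.13) = 0.31 × 18.526 = 5.7431 mm/d
ETc = Kc × ET₀ = 1.06 × 5.7431 = 6.0877 mm/d
Crop demand D = ETc × 31 d = 6.0877 × 31 = 188.719 mm
Pe = 0.80 × 59.8 = 47.840 mm
D − Pe = 188.719 − 47.840 = 140.879 mm
Gross irrigation = 140.879 / 0.69 = 204.172 mm

204 mm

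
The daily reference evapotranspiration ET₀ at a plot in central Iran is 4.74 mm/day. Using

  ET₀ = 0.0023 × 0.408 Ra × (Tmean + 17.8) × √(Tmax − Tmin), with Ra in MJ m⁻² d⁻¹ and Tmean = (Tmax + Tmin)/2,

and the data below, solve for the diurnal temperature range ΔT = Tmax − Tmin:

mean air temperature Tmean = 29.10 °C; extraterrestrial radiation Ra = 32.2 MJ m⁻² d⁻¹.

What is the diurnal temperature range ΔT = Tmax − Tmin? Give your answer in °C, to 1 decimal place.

11.2 °C

√ΔT = ET₀ / [0.0023 × 0.408 × Ra × (Tmean+17.8)] = 4.74 / (0.0023 × 13.1376 × 46.90) = 3.3447
ΔT = 3.3447² = 11.187 °C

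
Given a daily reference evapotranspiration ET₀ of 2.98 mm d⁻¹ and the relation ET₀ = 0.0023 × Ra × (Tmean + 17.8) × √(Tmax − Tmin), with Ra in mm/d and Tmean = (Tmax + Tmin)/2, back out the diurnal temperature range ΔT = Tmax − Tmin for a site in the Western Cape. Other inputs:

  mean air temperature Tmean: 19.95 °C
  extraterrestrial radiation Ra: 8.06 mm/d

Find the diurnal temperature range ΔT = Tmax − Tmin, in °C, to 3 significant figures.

√ΔT = ET₀ / [0.0023 × Ra × (Tmean+17.8)] = 2.98 / (0.0023 × 8.06 × 37.75) = 4.2583
ΔT = 4.2583² = 18.133 °C

18.1 °C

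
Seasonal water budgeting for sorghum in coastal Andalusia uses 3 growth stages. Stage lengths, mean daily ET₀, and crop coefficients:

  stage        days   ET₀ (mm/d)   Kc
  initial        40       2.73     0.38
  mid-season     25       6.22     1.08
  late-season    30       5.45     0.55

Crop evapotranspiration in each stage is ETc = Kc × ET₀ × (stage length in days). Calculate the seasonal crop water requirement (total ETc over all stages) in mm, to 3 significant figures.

initial: 0.38 × 2.73 × 40 = 41.50 mm
mid-season: 1.08 × 6.22 × 25 = 167.94 mm
late-season: 0.55 × 5.45 × 30 = 89.93 mm
Seasonal total = 299.37 mm

299 mm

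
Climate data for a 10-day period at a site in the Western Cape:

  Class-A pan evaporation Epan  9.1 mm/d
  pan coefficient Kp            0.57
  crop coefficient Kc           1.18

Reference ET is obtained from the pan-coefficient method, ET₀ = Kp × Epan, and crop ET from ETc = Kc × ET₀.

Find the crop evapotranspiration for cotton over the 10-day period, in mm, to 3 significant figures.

61.2 mm

ET₀ = 0.57 × 9.1 = 5.1870 mm/d
ETc = Kc × ET₀ = 1.18 × 5.1870 = 6.1207 mm/d
Over 10 days: 6.1207 × 10 = 61.207 mm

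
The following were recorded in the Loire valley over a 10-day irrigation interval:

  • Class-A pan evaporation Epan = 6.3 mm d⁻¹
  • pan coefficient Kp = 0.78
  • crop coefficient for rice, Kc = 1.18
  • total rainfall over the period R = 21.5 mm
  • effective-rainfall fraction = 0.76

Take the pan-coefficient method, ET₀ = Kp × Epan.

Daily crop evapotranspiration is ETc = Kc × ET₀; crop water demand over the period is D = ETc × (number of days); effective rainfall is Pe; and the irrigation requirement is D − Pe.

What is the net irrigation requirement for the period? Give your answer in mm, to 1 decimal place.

41.6 mm

ET₀ = 0.78 × 6.3 = 4.9140 mm/d
ETc = Kc × ET₀ = 1.18 × 4.9140 = 5.7985 mm/d
Crop demand D = ETc × 10 d = 5.7985 × 10 = 57.985 mm
Pe = 0.76 × 21.5 = 16.340 mm
D − Pe = 57.985 − 16.340 = 41.645 mm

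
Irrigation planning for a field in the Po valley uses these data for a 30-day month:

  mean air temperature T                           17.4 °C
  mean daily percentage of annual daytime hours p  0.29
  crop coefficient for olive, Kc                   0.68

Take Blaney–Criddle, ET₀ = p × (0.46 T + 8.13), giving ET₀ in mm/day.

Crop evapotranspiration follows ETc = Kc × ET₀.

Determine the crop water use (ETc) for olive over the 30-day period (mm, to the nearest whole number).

ET₀ = 0.29 × (0.46 × 17.4 + 8.13) = 0.29 × 16.134 = 4.6789 mm/d
ETc = Kc × ET₀ = 0.68 × 4.6789 = 3.1817 mm/d
Over 30 days: 3.1817 × 30 = 95.451 mm

95 mm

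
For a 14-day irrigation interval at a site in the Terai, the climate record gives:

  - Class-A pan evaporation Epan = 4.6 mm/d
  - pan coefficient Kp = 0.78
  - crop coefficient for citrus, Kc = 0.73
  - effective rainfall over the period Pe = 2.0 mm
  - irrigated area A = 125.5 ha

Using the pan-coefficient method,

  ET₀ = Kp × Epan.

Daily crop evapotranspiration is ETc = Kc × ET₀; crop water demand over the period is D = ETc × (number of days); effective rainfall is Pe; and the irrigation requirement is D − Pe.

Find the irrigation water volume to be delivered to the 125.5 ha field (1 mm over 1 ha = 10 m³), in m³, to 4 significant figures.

43510 m³

ET₀ = 0.78 × 4.6 = 3.5880 mm/d
ETc = Kc × ET₀ = 0.73 × 3.5880 = 2.6192 mm/d
Crop demand D = ETc × 14 d = 2.6192 × 14 = 36.669 mm
D − Pe = 36.669 − 2.0 = 34.669 mm
Volume = 34.669 mm × 125.5 ha × 10 = 43509.6 m³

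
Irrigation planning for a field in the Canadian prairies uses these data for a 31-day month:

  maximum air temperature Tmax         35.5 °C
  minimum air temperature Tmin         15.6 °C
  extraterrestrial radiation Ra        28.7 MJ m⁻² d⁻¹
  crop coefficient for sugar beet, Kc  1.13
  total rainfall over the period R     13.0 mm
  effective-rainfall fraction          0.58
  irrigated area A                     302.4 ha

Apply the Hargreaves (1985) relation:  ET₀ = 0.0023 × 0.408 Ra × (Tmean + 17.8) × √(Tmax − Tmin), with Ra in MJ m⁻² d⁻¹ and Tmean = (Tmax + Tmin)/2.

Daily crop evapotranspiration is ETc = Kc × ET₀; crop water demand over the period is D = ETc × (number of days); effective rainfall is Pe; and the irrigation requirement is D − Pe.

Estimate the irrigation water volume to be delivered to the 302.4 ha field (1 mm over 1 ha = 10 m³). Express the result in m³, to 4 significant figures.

528900 m³

Tmean = (35.5 + 15.6)/2 = 25.55 °C
0.408 Ra = 0.408 × 28.7 = 11.7096 mm/d equivalent
ET₀ = 0.0023 × 11.7096 × (25.55 + 17.8) × √19.9 = 0.0023 × 11.7096 × 43.35 × 4.4609 = 5.2081 mm/d
ETc = Kc × ET₀ = 1.13 × 5.2081 = 5.8852 mm/d
Crop demand D = ETc × 31 d = 5.8852 × 31 = 182.441 mm
Pe = 0.58 × 13.0 = 7.540 mm
D − Pe = 182.441 − 7.540 = 174.901 mm
Volume = 174.901 mm × 302.4 ha × 10 = 528900.6 m³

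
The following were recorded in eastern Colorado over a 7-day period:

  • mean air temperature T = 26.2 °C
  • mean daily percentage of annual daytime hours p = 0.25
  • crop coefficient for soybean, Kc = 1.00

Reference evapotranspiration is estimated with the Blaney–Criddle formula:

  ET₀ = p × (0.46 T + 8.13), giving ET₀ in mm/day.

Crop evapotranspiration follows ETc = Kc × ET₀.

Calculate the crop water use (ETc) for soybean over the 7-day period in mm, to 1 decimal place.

35.3 mm

ET₀ = 0.25 × (0.46 × 26.2 + 8.13) = 0.25 × 20.182 = 5.0455 mm/d
ETc = Kc × ET₀ = 1.00 × 5.0455 = 5.0455 mm/d
Over 7 days: 5.0455 × 7 = 35.319 mm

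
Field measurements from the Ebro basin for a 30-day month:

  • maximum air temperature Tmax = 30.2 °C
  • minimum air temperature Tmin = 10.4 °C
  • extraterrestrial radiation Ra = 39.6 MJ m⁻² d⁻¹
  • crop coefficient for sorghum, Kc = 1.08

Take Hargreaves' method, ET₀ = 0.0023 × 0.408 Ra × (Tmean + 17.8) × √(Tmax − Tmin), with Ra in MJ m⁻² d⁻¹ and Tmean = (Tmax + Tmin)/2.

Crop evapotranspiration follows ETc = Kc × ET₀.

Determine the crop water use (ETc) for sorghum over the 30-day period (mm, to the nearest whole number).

204 mm

Tmean = (30.2 + 10.4)/2 = 20.30 °C
0.408 Ra = 0.408 × 39.6 = 16.1568 mm/d equivalent
ET₀ = 0.0023 × 16.1568 × (20.30 + 17.8) × √19.8 = 0.0023 × 16.1568 × 38.10 × 4.4497 = 6.3000 mm/d
ETc = Kc × ET₀ = 1.08 × 6.3000 = 6.8040 mm/d
Over 30 days: 6.8040 × 30 = 204.120 mm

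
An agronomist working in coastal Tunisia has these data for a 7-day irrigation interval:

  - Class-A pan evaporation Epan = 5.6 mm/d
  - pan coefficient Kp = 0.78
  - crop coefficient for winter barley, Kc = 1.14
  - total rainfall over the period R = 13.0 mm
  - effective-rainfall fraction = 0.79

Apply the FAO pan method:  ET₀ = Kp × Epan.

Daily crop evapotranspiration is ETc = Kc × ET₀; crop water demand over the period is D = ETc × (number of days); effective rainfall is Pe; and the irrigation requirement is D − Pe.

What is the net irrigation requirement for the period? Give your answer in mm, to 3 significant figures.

ET₀ = 0.78 × 5.6 = 4.3680 mm/d
ETc = Kc × ET₀ = 1.14 × 4.3680 = 4.9795 mm/d
Crop demand D = ETc × 7 d = 4.9795 × 7 = 34.857 mm
Pe = 0.79 × 13.0 = 10.270 mm
D − Pe = 34.857 − 10.270 = 24.587 mm

24.6 mm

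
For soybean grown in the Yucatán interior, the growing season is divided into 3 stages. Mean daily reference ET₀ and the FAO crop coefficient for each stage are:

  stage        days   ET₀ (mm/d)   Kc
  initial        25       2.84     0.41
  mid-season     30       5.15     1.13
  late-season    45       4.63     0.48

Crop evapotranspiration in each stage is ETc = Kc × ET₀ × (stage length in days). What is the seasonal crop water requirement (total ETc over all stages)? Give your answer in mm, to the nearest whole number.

304 mm

initial: 0.41 × 2.84 × 25 = 29.11 mm
mid-season: 1.13 × 5.15 × 30 = 174.59 mm
late-season: 0.48 × 4.63 × 45 = 100.01 mm
Seasonal total = 303.71 mm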